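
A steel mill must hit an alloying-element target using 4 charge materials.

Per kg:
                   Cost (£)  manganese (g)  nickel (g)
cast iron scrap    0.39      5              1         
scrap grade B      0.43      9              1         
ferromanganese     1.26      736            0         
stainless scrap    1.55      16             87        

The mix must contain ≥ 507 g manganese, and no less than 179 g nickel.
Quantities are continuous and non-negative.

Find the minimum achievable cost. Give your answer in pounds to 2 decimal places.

Let x1 = kg of cast iron scrap, x2 = kg of scrap grade B, x3 = kg of ferromanganese, x4 = kg of stainless scrap.
Minimise 0.39x1 + 0.43x2 + 1.26x3 + 1.55x4 subject to:
  5x1 + 9x2 + 736x3 + 16x4 ≥ 507   (manganese)
  1x1 + 1x2 + 87x4 ≥ 179   (nickel)
  x1, x2, x3, x4 ≥ 0.
The optimal basis is {ferromanganese, stainless scrap}; cast iron scrap, scrap grade B drop out. There the manganese and nickel constraints are tight.
That vertex is x3 = 0.6441, x4 = 2.057.
Total cost: 1.26·0.6441 + 1.55·2.057 = 3.9999.

£4.00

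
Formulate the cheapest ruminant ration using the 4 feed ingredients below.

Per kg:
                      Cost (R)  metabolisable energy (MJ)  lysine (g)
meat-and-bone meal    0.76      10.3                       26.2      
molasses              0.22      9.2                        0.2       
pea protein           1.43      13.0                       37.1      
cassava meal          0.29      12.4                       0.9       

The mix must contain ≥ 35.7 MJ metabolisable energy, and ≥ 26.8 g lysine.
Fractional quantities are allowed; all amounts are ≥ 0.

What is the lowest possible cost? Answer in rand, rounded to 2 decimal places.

Let x1 = kg of meat-and-bone meal, x2 = kg of molasses, x3 = kg of pea protein, x4 = kg of cassava meal.
min 0.76x1 + 0.22x2 + 1.43x3 + 0.29x4 s.t.:
  10.3x1 + 9.2x2 + 13x3 + 12.4x4 ≥ 35.7   (metabolisable energy)
  26.2x1 + 0.2x2 + 37.1x3 + 0.9x4 ≥ 26.8   (lysine)
  x1, x2, x3, x4 ≥ 0.
The cheapest feasible vertex uses only meat-and-bone meal, cassava meal; molasses, pea protein are not used. There the metabolisable energy and lysine constraints are tight.
So meat-and-bone meal = 0.9511 kg, cassava meal = 2.089 kg.
Hence cost = 0.76·0.9511 + 0.29·2.089 = R1.3286.

R1.33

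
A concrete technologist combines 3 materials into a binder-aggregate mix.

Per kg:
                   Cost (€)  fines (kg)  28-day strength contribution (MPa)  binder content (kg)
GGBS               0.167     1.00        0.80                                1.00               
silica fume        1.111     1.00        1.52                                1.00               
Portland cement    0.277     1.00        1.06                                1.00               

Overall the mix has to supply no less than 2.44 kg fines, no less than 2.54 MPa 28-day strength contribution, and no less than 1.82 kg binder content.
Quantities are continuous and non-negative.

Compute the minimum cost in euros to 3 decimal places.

Let x1 = kg of GGBS, x2 = kg of silica fume, x3 = kg of Portland cement.
Minimize 0.167x1 + 1.111x2 + 0.277x3 s.t.:
  1x1 + 1x2 + 1x3 ≥ 2.44   (fines)
  0.8x1 + 1.52x2 + 1.06x3 ≥ 2.54   (28-day strength contribution)
  1x1 + 1x2 + 1x3 ≥ 1.82   (binder content)
  x1, x2, x3 ≥ 0.
At the optimum only GGBS is positive (silica fume, Portland cement = 0). Binding constraint: 28-day strength contribution.
Optimal quantities: GGBS = 3.175 kg.
Total cost: 0.167·3.175 = 0.53023.

€0.530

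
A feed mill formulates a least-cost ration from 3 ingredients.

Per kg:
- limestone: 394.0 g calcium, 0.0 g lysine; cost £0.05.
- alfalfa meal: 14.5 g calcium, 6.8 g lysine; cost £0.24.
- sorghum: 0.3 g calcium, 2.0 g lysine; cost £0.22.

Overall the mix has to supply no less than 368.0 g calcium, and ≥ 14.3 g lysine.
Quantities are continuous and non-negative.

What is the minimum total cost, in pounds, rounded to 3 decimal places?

£0.548

Set it up as a linear program. Let x1 = kg of limestone, x2 = kg of alfalfa meal, x3 = kg of sorghum.
min 0.05x1 + 0.24x2 + 0.22x3 subject to:
  394x1 + 14.5x2 + 0.3x3 ≥ 368   (calcium)
  6.8x2 + 2x3 ≥ 14.3   (lysine)
  x1, x2, x3 ≥ 0.
At the optimum only limestone, alfalfa meal are positive (sorghum = 0). There the calcium and lysine constraints are tight.
Optimal quantities: limestone = 0.8566 kg, alfalfa meal = 2.103 kg.
Objective = 0.05·0.8566 + 0.24·2.103 = 0.54755.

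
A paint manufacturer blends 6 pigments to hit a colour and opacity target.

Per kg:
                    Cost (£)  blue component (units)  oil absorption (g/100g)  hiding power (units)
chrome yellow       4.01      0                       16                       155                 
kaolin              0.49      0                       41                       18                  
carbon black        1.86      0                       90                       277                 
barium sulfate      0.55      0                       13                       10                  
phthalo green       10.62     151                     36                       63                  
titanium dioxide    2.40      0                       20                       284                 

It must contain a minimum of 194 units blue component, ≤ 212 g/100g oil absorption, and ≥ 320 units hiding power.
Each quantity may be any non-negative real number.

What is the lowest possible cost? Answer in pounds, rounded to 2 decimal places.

Let x1 = kg of chrome yellow, x2 = kg of kaolin, x3 = kg of carbon black, x4 = kg of barium sulfate, x5 = kg of phthalo green, x6 = kg of titanium dioxide.
Minimise 4.01x1 + 0.49x2 + 1.86x3 + 0.55x4 + 10.62x5 + 2.4x6 s.t.:
  151x5 ≥ 194   (blue component)
  16x1 + 41x2 + 90x3 + 13x4 + 36x5 + 20x6 ≤ 212   (oil absorption)
  155x1 + 18x2 + 277x3 + 10x4 + 63x5 + 284x6 ≥ 320   (hiding power)
  x1, x2, x3, x4, x5, x6 ≥ 0.
The optimal basis is {carbon black, phthalo green}; chrome yellow, kaolin, barium sulfate, titanium dioxide drop out. There the blue component and hiding power constraints are tight.
Solving gives x3 = 0.863, x5 = 1.285.
Objective = 1.86·0.863 + 10.62·1.285 = 15.2519.

£15.25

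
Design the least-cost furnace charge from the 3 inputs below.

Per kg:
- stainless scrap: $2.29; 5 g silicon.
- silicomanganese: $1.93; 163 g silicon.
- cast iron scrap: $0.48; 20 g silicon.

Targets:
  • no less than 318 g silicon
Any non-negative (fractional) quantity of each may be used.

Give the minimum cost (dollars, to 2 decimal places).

Let x1 = kg of stainless scrap, x2 = kg of silicomanganese, x3 = kg of cast iron scrap.
Minimize 2.29x1 + 1.93x2 + 0.48x3 with:
  5x1 + 163x2 + 20x3 ≥ 318   (silicon)
  x1, x2, x3 ≥ 0.
The minimum-cost mix takes nothing from stainless scrap, cast iron scrap — only silicomanganese. Binding constraint: silicon.
So silicomanganese = 1.951 kg.
Hence cost = 1.93·1.951 = $3.7654.

$3.77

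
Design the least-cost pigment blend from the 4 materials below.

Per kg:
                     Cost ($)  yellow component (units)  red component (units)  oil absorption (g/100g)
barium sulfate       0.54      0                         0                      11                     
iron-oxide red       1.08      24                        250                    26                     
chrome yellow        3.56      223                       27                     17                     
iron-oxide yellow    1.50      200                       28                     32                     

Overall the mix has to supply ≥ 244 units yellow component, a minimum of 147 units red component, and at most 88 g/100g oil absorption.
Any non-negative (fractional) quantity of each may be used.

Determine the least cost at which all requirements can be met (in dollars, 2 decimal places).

Set it up as a linear program. Let x1 = kg of barium sulfate, x2 = kg of iron-oxide red, x3 = kg of chrome yellow, x4 = kg of iron-oxide yellow.
Minimize 0.54x1 + 1.08x2 + 3.56x3 + 1.5x4 subject to:
  24x2 + 223x3 + 200x4 ≥ 244   (yellow component)
  250x2 + 27x3 + 28x4 ≥ 147   (red component)
  11x1 + 26x2 + 17x3 + 32x4 ≤ 88   (oil absorption)
  x1, x2, x3, x4 ≥ 0.
The optimal basis is {iron-oxide red, iron-oxide yellow}; barium sulfate, chrome yellow drop out. The yellow component and red component requirements are met with equality.
Optimal quantities: iron-oxide red = 0.4575 kg, iron-oxide yellow = 1.165 kg.
Total cost: 1.08·0.4575 + 1.5·1.165 = 2.2416.

$2.24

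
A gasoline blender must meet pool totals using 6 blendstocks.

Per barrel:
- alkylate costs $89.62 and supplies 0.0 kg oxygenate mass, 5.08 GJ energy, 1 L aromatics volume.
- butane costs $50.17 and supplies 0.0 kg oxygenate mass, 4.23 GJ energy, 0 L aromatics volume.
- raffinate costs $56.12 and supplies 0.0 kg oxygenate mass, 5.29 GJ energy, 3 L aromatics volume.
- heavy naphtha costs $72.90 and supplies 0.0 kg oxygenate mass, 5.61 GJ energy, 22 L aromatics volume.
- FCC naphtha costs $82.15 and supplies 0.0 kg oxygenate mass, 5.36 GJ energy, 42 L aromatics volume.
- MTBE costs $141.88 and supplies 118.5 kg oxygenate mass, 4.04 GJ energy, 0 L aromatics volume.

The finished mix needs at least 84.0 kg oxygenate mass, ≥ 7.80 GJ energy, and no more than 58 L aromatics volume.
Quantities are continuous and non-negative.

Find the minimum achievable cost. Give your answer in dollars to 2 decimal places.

Set it up as a linear program. Let x1 = barrels of alkylate, x2 = barrels of butane, x3 = barrels of raffinate, x4 = barrels of heavy naphtha, x5 = barrels of FCC naphtha, x6 = barrels of MTBE.
min 89.62x1 + 50.17x2 + 56.12x3 + 72.9x4 + 82.15x5 + 141.88x6 subject to:
  118.5x6 ≥ 84   (oxygenate mass)
  5.08x1 + 4.23x2 + 5.29x3 + 5.61x4 + 5.36x5 + 4.04x6 ≥ 7.8   (energy)
  1x1 + 3x3 + 22x4 + 42x5 ≤ 58   (aromatics volume)
  x1, x2, x3, x4, x5, x6 ≥ 0.
At the optimum only raffinate, MTBE are positive (alkylate, butane, heavy naphtha, FCC naphtha = 0). The oxygenate mass and energy requirements are met with equality.
That vertex is x3 = 0.9331, x6 = 0.7089.
Hence cost = 56.12·0.9331 + 141.88·0.7089 = $152.9443.

$152.94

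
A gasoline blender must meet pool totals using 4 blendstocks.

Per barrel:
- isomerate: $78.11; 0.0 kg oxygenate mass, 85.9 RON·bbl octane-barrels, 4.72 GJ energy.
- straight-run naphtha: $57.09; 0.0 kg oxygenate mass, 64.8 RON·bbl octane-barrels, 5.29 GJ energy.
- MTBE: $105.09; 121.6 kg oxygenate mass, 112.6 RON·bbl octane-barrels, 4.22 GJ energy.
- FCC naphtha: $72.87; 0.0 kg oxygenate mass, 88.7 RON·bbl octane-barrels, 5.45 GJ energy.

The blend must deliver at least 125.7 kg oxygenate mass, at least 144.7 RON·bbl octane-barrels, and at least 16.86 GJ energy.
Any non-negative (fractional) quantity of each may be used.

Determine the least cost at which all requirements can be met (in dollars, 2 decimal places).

Let x1 = barrels of isomerate, x2 = barrels of straight-run naphtha, x3 = barrels of MTBE, x4 = barrels of FCC naphtha.
Minimise 78.11x1 + 57.09x2 + 105.09x3 + 72.87x4 subject to:
  121.6x3 ≥ 125.7   (oxygenate mass)
  85.9x1 + 64.8x2 + 112.6x3 + 88.7x4 ≥ 144.7   (octane-barrels)
  4.72x1 + 5.29x2 + 4.22x3 + 5.45x4 ≥ 16.86   (energy)
  x1, x2, x3, x4 ≥ 0.
At the optimum only straight-run naphtha, MTBE are positive (isomerate, FCC naphtha = 0). The oxygenate mass and energy requirements are met with equality.
That vertex is x2 = 2.3625, x3 = 1.0337.
Hence cost = 57.09·2.3625 + 105.09·1.0337 = $243.5067.

$243.51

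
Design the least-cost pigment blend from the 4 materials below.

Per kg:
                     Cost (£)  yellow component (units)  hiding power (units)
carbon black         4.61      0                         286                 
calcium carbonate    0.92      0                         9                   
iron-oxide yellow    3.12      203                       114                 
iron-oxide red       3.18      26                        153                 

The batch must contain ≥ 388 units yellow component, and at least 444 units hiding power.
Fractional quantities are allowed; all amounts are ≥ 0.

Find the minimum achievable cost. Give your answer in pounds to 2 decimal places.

£9.61

This is a linear program. Let x1 = kg of carbon black, x2 = kg of calcium carbonate, x3 = kg of iron-oxide yellow, x4 = kg of iron-oxide red.
Minimise 4.61x1 + 0.92x2 + 3.12x3 + 3.18x4 s.t.:
  203x3 + 26x4 ≥ 388   (yellow component)
  286x1 + 9x2 + 114x3 + 153x4 ≥ 444   (hiding power)
  x1, x2, x3, x4 ≥ 0.
At the optimum only carbon black, iron-oxide yellow are positive (calcium carbonate, iron-oxide red = 0). Binding constraints: yellow component and hiding power.
Solving gives x1 = 0.7906, x3 = 1.911.
Cost = 4.61·0.7906 + 3.12·1.911 = 9.6070.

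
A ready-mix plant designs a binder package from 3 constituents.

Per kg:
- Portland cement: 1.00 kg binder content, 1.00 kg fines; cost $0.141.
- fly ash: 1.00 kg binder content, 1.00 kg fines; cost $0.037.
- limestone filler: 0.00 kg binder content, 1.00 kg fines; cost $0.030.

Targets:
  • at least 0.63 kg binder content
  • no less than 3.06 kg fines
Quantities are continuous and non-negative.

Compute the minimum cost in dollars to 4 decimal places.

$0.0962

Let x1 = kg of Portland cement, x2 = kg of fly ash, x3 = kg of limestone filler.
min 0.141x1 + 0.037x2 + 0.03x3 subject to:
  1x1 + 1x2 ≥ 0.63   (binder content)
  1x1 + 1x2 + 1x3 ≥ 3.06   (fines)
  x1, x2, x3 ≥ 0.
The cheapest feasible vertex uses only fly ash, limestone filler; Portland cement is not used. The binder content and fines requirements are met with equality.
So fly ash = 0.63 kg, limestone filler = 2.43 kg.
Total cost: 0.037·0.63 + 0.03·2.43 = 0.096210.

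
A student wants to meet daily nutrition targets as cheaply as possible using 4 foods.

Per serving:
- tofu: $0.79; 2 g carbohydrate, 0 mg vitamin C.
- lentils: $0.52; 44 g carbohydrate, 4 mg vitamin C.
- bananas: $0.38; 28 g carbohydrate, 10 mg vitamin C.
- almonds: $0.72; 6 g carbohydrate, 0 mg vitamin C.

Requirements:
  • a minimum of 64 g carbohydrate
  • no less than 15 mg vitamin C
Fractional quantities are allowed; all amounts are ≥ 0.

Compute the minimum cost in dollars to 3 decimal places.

Let x1 = servings of tofu, x2 = servings of lentils, x3 = servings of bananas, x4 = servings of almonds.
Minimize 0.79x1 + 0.52x2 + 0.38x3 + 0.72x4 s.t.:
  2x1 + 44x2 + 28x3 + 6x4 ≥ 64   (carbohydrate)
  4x2 + 10x3 ≥ 15   (vitamin C)
  x1, x2, x3, x4 ≥ 0.
The cheapest feasible vertex uses only lentils, bananas; tofu, almonds are not used. The carbohydrate and vitamin C requirements are met with equality.
That vertex is x2 = 0.6707, x3 = 1.232.
Hence cost = 0.52·0.6707 + 0.38·1.232 = $0.81692.

$0.817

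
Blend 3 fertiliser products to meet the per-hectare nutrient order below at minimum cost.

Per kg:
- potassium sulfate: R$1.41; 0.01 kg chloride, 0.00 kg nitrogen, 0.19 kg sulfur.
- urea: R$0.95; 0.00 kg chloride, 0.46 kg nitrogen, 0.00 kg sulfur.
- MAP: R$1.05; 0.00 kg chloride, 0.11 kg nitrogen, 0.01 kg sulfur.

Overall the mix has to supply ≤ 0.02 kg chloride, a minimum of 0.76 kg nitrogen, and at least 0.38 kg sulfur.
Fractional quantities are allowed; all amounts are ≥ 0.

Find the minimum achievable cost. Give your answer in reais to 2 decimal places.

R$4.39

Treat it as an LP. Let x1 = kg of potassium sulfate, x2 = kg of urea, x3 = kg of MAP.
Minimize 1.41x1 + 0.95x2 + 1.05x3 s.t.:
  0.01x1 ≤ 0.02   (chloride)
  0.46x2 + 0.11x3 ≥ 0.76   (nitrogen)
  0.19x1 + 0.01x3 ≥ 0.38   (sulfur)
  x1, x2, x3 ≥ 0.
The optimal basis is {potassium sulfate, urea}; MAP drops out. Binding constraints: chloride, nitrogen, sulfur.
That vertex is x1 = 2, x2 = 1.652.
Objective = 1.41·2 + 0.95·1.652 = 4.3894.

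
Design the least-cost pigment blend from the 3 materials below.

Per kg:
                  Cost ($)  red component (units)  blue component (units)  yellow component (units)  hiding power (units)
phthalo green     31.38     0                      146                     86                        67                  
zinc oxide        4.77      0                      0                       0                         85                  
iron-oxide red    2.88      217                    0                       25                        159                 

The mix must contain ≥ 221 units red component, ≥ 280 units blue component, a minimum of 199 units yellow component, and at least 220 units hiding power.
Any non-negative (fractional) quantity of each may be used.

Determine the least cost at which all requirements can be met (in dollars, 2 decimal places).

$64.11

Let x1 = kg of phthalo green, x2 = kg of zinc oxide, x3 = kg of iron-oxide red.
Minimize 31.38x1 + 4.77x2 + 2.88x3 subject to:
  217x3 ≥ 221   (red component)
  146x1 ≥ 280   (blue component)
  86x1 + 25x3 ≥ 199   (yellow component)
  67x1 + 85x2 + 159x3 ≥ 220   (hiding power)
  x1, x2, x3 ≥ 0.
The minimum-cost mix takes nothing from zinc oxide — only phthalo green, iron-oxide red. There the blue component and yellow component constraints are tight.
That vertex is x1 = 1.918, x3 = 1.363.
Cost = 31.38·1.918 + 2.88·1.363 = 64.1123.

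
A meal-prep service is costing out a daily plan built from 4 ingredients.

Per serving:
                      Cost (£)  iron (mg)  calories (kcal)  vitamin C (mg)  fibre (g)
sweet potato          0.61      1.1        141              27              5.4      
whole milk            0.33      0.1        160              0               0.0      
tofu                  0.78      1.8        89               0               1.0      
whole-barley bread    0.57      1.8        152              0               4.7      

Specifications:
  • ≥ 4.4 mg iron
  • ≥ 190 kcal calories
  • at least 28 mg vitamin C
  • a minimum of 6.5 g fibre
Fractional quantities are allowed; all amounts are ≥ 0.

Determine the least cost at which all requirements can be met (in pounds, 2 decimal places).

Treat it as an LP. Let x1 = servings of sweet potato, x2 = servings of whole milk, x3 = servings of tofu, x4 = servings of whole-barley bread.
Minimise 0.61x1 + 0.33x2 + 0.78x3 + 0.57x4 s.t.:
  1.1x1 + 0.1x2 + 1.8x3 + 1.8x4 ≥ 4.4   (iron)
  141x1 + 160x2 + 89x3 + 152x4 ≥ 190   (calories)
  27x1 ≥ 28   (vitamin C)
  5.4x1 + 1x3 + 4.7x4 ≥ 6.5   (fibre)
  x1, x2, x3, x4 ≥ 0.
The minimum-cost mix takes nothing from whole milk, tofu — only sweet potato, whole-barley bread. Binding constraints: iron and vitamin C.
Optimal quantities: sweet potato = 1.037 servings, whole-barley bread = 1.811 servings.
Hence cost = 0.61·1.037 + 0.57·1.811 = £1.6648.

£1.66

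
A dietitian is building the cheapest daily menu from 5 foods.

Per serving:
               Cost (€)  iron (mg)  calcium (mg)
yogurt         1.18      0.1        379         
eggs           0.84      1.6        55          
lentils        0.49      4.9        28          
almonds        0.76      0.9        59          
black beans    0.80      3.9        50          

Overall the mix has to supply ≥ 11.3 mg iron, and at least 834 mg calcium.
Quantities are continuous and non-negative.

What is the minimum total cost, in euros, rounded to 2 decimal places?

€3.51

Set it up as a linear program. Let x1 = servings of yogurt, x2 = servings of eggs, x3 = servings of lentils, x4 = servings of almonds, x5 = servings of black beans.
Minimize 1.18x1 + 0.84x2 + 0.49x3 + 0.76x4 + 0.8x5 s.t.:
  0.1x1 + 1.6x2 + 4.9x3 + 0.9x4 + 3.9x5 ≥ 11.3   (iron)
  379x1 + 55x2 + 28x3 + 59x4 + 50x5 ≥ 834   (calcium)
  x1, x2, x3, x4, x5 ≥ 0.
The cheapest feasible vertex uses only yogurt, lentils; eggs, almonds, black beans are not used. Binding constraints: iron and calcium.
Optimal quantities: yogurt = 2.033 servings, lentils = 2.265 servings.
Total cost: 1.18·2.033 + 0.49·2.265 = 3.5088.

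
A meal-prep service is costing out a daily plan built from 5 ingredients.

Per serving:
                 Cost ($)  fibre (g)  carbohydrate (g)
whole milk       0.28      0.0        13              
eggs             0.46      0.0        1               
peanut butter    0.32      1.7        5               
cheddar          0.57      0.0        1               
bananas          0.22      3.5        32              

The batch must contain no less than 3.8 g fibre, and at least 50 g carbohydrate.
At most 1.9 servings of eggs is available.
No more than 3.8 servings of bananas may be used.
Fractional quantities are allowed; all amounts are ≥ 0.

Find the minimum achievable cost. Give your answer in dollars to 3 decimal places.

$0.344

Let x1 = servings of whole milk, x2 = servings of eggs, x3 = servings of peanut butter, x4 = servings of cheddar, x5 = servings of bananas.
min 0.28x1 + 0.46x2 + 0.32x3 + 0.57x4 + 0.22x5 subject to:
  1.7x3 + 3.5x5 ≥ 3.8   (fibre)
  13x1 + 1x2 + 5x3 + 1x4 + 32x5 ≥ 50   (carbohydrate)
  x2 ≤ 1.9
  x5 ≤ 3.8
  x1, x2, x3, x4, x5 ≥ 0.
The minimum-cost mix takes nothing from whole milk, eggs, peanut butter, cheddar — only bananas. Binding constraint: carbohydrate.
Solving gives x5 = 1.562.
Hence cost = 0.22·1.562 = $0.34364.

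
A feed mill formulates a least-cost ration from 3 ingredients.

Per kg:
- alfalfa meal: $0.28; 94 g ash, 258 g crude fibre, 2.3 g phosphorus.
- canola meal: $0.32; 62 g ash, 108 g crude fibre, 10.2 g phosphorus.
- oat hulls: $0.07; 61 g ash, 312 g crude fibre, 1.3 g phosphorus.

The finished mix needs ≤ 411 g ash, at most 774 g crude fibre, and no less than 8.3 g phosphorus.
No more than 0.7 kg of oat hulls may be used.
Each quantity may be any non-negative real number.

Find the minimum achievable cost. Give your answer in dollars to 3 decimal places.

$0.260

Set it up as a linear program. Let x1 = kg of alfalfa meal, x2 = kg of canola meal, x3 = kg of oat hulls.
min 0.28x1 + 0.32x2 + 0.07x3 s.t.:
  94x1 + 62x2 + 61x3 ≤ 411   (ash)
  258x1 + 108x2 + 312x3 ≤ 774   (crude fibre)
  2.3x1 + 10.2x2 + 1.3x3 ≥ 8.3   (phosphorus)
  x3 ≤ 0.7
  x1, x2, x3 ≥ 0.
The optimal basis is {canola meal}; alfalfa meal, oat hulls drop out. There the phosphorus constraint is tight.
So canola meal = 0.8137 kg.
Total cost: 0.32·0.8137 = 0.26038.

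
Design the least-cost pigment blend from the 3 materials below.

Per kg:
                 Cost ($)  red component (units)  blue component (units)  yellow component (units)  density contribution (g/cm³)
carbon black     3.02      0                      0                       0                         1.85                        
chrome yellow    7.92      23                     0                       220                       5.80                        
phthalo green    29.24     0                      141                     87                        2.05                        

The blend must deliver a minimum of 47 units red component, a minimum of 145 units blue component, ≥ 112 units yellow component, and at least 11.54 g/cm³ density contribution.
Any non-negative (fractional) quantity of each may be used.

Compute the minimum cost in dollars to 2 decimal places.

$46.25

Set it up as a linear program. Let x1 = kg of carbon black, x2 = kg of chrome yellow, x3 = kg of phthalo green.
min 3.02x1 + 7.92x2 + 29.24x3 s.t.:
  23x2 ≥ 47   (red component)
  141x3 ≥ 145   (blue component)
  220x2 + 87x3 ≥ 112   (yellow component)
  1.85x1 + 5.8x2 + 2.05x3 ≥ 11.54   (density contribution)
  x1, x2, x3 ≥ 0.
The minimum-cost mix takes nothing from carbon black — only chrome yellow, phthalo green. Binding constraints: red component and blue component.
Solving gives x2 = 2.0435, x3 = 1.0284.
Objective = 7.92·2.0435 + 29.24·1.0284 = 46.2549.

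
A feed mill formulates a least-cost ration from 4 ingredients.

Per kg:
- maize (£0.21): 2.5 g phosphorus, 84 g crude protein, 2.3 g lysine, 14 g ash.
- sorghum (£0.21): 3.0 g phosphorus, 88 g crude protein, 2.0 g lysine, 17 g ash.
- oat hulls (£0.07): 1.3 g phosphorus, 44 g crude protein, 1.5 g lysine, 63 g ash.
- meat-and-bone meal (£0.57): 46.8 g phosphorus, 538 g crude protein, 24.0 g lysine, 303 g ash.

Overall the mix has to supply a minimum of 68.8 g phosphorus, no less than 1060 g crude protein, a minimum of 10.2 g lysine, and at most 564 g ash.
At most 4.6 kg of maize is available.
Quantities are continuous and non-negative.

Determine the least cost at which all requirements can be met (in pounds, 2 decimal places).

Set it up as a linear program. Let x1 = kg of maize, x2 = kg of sorghum, x3 = kg of oat hulls, x4 = kg of meat-and-bone meal.
Minimise 0.21x1 + 0.21x2 + 0.07x3 + 0.57x4 with:
  2.5x1 + 3x2 + 1.3x3 + 46.8x4 ≥ 68.8   (phosphorus)
  84x1 + 88x2 + 44x3 + 538x4 ≥ 1060   (crude protein)
  2.3x1 + 2x2 + 1.5x3 + 24x4 ≥ 10.2   (lysine)
  14x1 + 17x2 + 63x3 + 303x4 ≤ 564   (ash)
  x1 ≤ 4.6
  x1, x2, x3, x4 ≥ 0.
The cheapest feasible vertex uses only sorghum, meat-and-bone meal; maize, oat hulls are not used. There the crude protein and ash constraints are tight.
That vertex is x2 = 1.013, x4 = 1.805.
Objective = 0.21·1.013 + 0.57·1.805 = 1.2416.

£1.24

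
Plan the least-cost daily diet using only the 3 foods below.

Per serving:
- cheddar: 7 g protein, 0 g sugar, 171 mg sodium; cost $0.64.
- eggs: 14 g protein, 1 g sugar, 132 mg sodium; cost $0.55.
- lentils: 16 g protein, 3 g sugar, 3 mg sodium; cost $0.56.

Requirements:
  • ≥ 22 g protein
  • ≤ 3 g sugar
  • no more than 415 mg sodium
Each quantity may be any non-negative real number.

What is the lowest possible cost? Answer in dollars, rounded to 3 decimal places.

Let x1 = servings of cheddar, x2 = servings of eggs, x3 = servings of lentils.
Minimise 0.64x1 + 0.55x2 + 0.56x3 with:
  7x1 + 14x2 + 16x3 ≥ 22   (protein)
  1x2 + 3x3 ≤ 3   (sugar)
  171x1 + 132x2 + 3x3 ≤ 415   (sodium)
  x1, x2, x3 ≥ 0.
At the optimum only eggs, lentils are positive (cheddar = 0). There the protein and sugar constraints are tight.
Optimal quantities: eggs = 0.6923 servings, lentils = 0.7692 servings.
Hence cost = 0.55·0.6923 + 0.56·0.7692 = $0.81152.

$0.812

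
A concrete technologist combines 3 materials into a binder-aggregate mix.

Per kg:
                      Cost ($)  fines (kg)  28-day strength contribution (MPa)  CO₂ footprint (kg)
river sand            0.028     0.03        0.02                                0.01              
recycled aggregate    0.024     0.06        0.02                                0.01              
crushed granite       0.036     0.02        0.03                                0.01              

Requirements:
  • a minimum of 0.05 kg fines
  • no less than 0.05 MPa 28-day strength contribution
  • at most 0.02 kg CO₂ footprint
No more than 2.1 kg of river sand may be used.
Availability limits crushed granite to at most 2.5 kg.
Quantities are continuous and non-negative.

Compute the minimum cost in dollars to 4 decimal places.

$0.0600

This is a linear program. Let x1 = kg of river sand, x2 = kg of recycled aggregate, x3 = kg of crushed granite.
Minimise 0.028x1 + 0.024x2 + 0.036x3 with:
  0.03x1 + 0.06x2 + 0.02x3 ≥ 0.05   (fines)
  0.02x1 + 0.02x2 + 0.03x3 ≥ 0.05   (28-day strength contribution)
  0.01x1 + 0.01x2 + 0.01x3 ≤ 0.02   (CO₂ footprint)
  x1 ≤ 2.1
  x3 ≤ 2.5
  x1, x2, x3 ≥ 0.
At the optimum only recycled aggregate, crushed granite are positive (river sand = 0). Binding constraints: fines and 28-day strength contribution.
So recycled aggregate = 0.3571 kg, crushed granite = 1.429 kg.
Total cost: 0.024·0.3571 + 0.036·1.429 = 0.060014.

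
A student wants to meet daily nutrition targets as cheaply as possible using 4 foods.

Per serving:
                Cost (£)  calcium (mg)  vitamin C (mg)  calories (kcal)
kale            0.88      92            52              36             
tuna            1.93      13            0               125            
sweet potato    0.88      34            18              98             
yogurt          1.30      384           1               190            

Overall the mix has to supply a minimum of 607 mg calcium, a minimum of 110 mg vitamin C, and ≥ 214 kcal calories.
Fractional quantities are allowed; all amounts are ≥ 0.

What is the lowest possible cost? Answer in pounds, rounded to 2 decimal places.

Let x1 = servings of kale, x2 = servings of tuna, x3 = servings of sweet potato, x4 = servings of yogurt.
Minimize 0.88x1 + 1.93x2 + 0.88x3 + 1.3x4 with:
  92x1 + 13x2 + 34x3 + 384x4 ≥ 607   (calcium)
  52x1 + 18x3 + 1x4 ≥ 110   (vitamin C)
  36x1 + 125x2 + 98x3 + 190x4 ≥ 214   (calories)
  x1, x2, x3, x4 ≥ 0.
The optimal basis is {kale, yogurt}; tuna, sweet potato drop out. Binding constraints: calcium and vitamin C.
Solving gives x1 = 2.095, x4 = 1.079.
Objective = 0.88·2.095 + 1.3·1.079 = 3.2463.

£3.25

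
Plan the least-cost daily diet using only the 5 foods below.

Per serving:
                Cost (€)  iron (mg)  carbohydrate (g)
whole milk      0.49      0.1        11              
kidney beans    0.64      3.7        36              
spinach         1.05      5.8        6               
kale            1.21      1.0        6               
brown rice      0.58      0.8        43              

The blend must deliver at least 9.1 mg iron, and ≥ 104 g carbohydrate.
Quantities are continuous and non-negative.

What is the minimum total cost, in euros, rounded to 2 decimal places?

€1.77

Let x1 = servings of whole milk, x2 = servings of kidney beans, x3 = servings of spinach, x4 = servings of kale, x5 = servings of brown rice.
min 0.49x1 + 0.64x2 + 1.05x3 + 1.21x4 + 0.58x5 subject to:
  0.1x1 + 3.7x2 + 5.8x3 + 1x4 + 0.8x5 ≥ 9.1   (iron)
  11x1 + 36x2 + 6x3 + 6x4 + 43x5 ≥ 104   (carbohydrate)
  x1, x2, x3, x4, x5 ≥ 0.
The cheapest feasible vertex uses only kidney beans, brown rice; whole milk, spinach, kale are not used. The iron and carbohydrate requirements are met with equality.
That vertex is x2 = 2.365, x5 = 0.439.
Objective = 0.64·2.365 + 0.58·0.439 = 1.7682.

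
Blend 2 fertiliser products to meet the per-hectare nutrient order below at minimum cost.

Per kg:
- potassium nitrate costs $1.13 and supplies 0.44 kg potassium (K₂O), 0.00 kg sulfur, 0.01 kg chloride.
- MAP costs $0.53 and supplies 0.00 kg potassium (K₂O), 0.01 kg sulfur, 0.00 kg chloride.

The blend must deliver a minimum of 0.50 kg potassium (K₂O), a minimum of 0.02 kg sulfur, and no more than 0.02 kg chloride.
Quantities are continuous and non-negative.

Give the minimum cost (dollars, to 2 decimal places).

$2.34

Set it up as a linear program. Let x1 = kg of potassium nitrate, x2 = kg of MAP.
min 1.13x1 + 0.53x2 subject to:
  0.44x1 ≥ 0.5   (potassium (K₂O))
  0.01x2 ≥ 0.02   (sulfur)
  0.01x1 ≤ 0.02   (chloride)
  x1, x2 ≥ 0.
Both inputs are positive at the optimum. Binding constraints: potassium (K₂O) and sulfur.
Optimal quantities: potassium nitrate = 1.136 kg, MAP = 2 kg.
Cost = 1.13·1.136 + 0.53·2 = 2.3437.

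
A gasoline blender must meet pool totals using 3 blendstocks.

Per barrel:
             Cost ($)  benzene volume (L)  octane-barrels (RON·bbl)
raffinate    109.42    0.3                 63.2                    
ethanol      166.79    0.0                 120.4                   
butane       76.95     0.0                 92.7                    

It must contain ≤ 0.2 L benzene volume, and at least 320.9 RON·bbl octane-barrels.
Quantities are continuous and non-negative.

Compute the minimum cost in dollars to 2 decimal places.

$266.38

Set it up as a linear program. Let x1 = barrels of raffinate, x2 = barrels of ethanol, x3 = barrels of butane.
Minimise 109.42x1 + 166.79x2 + 76.95x3 s.t.:
  0.3x1 ≤ 0.2   (benzene volume)
  63.2x1 + 120.4x2 + 92.7x3 ≥ 320.9   (octane-barrels)
  x1, x2, x3 ≥ 0.
At the optimum only butane is positive (raffinate, ethanol = 0). The octane-barrels requirement is met with equality.
So butane = 3.4617 barrels.
Hence cost = 76.95·3.4617 = $266.3778.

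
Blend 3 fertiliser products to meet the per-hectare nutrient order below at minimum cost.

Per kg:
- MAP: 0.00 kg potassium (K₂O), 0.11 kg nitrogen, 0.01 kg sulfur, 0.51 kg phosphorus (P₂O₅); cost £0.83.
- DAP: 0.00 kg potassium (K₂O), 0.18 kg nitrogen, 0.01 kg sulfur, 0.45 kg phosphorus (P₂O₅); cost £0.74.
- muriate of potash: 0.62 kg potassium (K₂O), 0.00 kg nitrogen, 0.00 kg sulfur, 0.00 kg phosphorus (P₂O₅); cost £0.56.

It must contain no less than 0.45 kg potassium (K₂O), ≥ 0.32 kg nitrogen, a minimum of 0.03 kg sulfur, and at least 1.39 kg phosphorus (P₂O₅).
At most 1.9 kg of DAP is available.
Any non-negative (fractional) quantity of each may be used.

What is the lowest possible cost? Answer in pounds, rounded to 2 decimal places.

Let x1 = kg of MAP, x2 = kg of DAP, x3 = kg of muriate of potash.
Minimize 0.83x1 + 0.74x2 + 0.56x3 subject to:
  0.62x3 ≥ 0.45   (potassium (K₂O))
  0.11x1 + 0.18x2 ≥ 0.32   (nitrogen)
  0.01x1 + 0.01x2 ≥ 0.03   (sulfur)
  0.51x1 + 0.45x2 ≥ 1.39   (phosphorus (P₂O₅))
  x2 ≤ 1.9
  x1, x2, x3 ≥ 0.
The optimal mix uses every input. Binding constraints: potassium (K₂O), sulfur, the DAP cap.
Solving gives x1 = 1.1, x2 = 1.9, x3 = 0.7258.
Hence cost = 0.83·1.1 + 0.74·1.9 + 0.56·0.7258 = £2.7254.

£2.73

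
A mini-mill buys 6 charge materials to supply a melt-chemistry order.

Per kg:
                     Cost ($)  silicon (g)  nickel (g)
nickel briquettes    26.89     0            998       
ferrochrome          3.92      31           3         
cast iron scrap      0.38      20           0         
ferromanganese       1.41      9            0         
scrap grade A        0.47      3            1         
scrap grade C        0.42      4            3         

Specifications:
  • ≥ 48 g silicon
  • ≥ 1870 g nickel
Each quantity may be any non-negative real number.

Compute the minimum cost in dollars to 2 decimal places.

$51.30

Let x1 = kg of nickel briquettes, x2 = kg of ferrochrome, x3 = kg of cast iron scrap, x4 = kg of ferromanganese, x5 = kg of scrap grade A, x6 = kg of scrap grade C.
Minimize 26.89x1 + 3.92x2 + 0.38x3 + 1.41x4 + 0.47x5 + 0.42x6 subject to:
  31x2 + 20x3 + 9x4 + 3x5 + 4x6 ≥ 48   (silicon)
  998x1 + 3x2 + 1x5 + 3x6 ≥ 1870   (nickel)
  x1, x2, x3, x4, x5, x6 ≥ 0.
The optimal basis is {nickel briquettes, cast iron scrap}; ferrochrome, ferromanganese, scrap grade A, scrap grade C drop out. The silicon and nickel requirements are met with equality.
So nickel briquettes = 1.874 kg, cast iron scrap = 2.4 kg.
Objective = 26.89·1.874 + 0.38·2.4 = 51.3039.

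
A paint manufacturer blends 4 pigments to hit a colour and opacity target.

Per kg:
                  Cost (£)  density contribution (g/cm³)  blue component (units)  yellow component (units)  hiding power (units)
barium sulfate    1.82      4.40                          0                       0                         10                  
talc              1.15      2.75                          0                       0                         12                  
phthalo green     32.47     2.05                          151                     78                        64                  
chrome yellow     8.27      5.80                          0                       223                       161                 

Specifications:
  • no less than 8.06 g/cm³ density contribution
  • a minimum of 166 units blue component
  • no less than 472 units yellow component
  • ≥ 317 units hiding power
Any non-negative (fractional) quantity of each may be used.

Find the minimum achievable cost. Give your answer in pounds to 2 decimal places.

£50.02

This is a linear program. Let x1 = kg of barium sulfate, x2 = kg of talc, x3 = kg of phthalo green, x4 = kg of chrome yellow.
Minimise 1.82x1 + 1.15x2 + 32.47x3 + 8.27x4 s.t.:
  4.4x1 + 2.75x2 + 2.05x3 + 5.8x4 ≥ 8.06   (density contribution)
  151x3 ≥ 166   (blue component)
  78x3 + 223x4 ≥ 472   (yellow component)
  10x1 + 12x2 + 64x3 + 161x4 ≥ 317   (hiding power)
  x1, x2, x3, x4 ≥ 0.
The optimal basis is {phthalo green, chrome yellow}; barium sulfate, talc drop out. Binding constraints: blue component and yellow component.
Solving gives x3 = 1.0993, x4 = 1.7321.
Total cost: 32.47·1.0993 + 8.27·1.7321 = 50.0187.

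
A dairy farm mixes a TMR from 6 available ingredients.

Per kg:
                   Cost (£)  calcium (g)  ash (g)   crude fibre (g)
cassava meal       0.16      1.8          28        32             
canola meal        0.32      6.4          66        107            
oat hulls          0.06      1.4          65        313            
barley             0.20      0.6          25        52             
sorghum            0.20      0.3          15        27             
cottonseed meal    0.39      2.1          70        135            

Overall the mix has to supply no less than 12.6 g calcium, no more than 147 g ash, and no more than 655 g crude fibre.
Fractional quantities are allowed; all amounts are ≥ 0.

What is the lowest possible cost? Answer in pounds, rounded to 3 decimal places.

Treat it as an LP. Let x1 = kg of cassava meal, x2 = kg of canola meal, x3 = kg of oat hulls, x4 = kg of barley, x5 = kg of sorghum, x6 = kg of cottonseed meal.
Minimise 0.16x1 + 0.32x2 + 0.06x3 + 0.2x4 + 0.2x5 + 0.39x6 subject to:
  1.8x1 + 6.4x2 + 1.4x3 + 0.6x4 + 0.3x5 + 2.1x6 ≥ 12.6   (calcium)
  28x1 + 66x2 + 65x3 + 25x4 + 15x5 + 70x6 ≤ 147   (ash)
  32x1 + 107x2 + 313x3 + 52x4 + 27x5 + 135x6 ≤ 655   (crude fibre)
  x1, x2, x3, x4, x5, x6 ≥ 0.
The minimum-cost mix takes nothing from cassava meal, barley, sorghum, cottonseed meal — only canola meal, oat hulls. There the calcium and ash constraints are tight.
That vertex is x2 = 1.895, x3 = 0.3375.
Objective = 0.32·1.895 + 0.06·0.3375 = 0.62665.

£0.627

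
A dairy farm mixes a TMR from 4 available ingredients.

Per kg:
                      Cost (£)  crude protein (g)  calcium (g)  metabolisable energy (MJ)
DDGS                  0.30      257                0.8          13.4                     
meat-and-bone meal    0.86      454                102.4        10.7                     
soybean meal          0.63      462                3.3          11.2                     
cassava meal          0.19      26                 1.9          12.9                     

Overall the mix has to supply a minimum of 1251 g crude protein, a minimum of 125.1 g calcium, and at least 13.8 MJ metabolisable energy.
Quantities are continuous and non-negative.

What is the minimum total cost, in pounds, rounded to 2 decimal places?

£1.86

Set it up as a linear program. Let x1 = kg of DDGS, x2 = kg of meat-and-bone meal, x3 = kg of soybean meal, x4 = kg of cassava meal.
Minimize 0.3x1 + 0.86x2 + 0.63x3 + 0.19x4 s.t.:
  257x1 + 454x2 + 462x3 + 26x4 ≥ 1251   (crude protein)
  0.8x1 + 102.4x2 + 3.3x3 + 1.9x4 ≥ 125.1   (calcium)
  13.4x1 + 10.7x2 + 11.2x3 + 12.9x4 ≥ 13.8   (metabolisable energy)
  x1, x2, x3, x4 ≥ 0.
At the optimum only DDGS, meat-and-bone meal are positive (soybean meal, cassava meal = 0). There the crude protein and calcium constraints are tight.
Optimal quantities: DDGS = 2.747 kg, meat-and-bone meal = 1.2 kg.
Hence cost = 0.3·2.747 + 0.86·1.2 = £1.8561.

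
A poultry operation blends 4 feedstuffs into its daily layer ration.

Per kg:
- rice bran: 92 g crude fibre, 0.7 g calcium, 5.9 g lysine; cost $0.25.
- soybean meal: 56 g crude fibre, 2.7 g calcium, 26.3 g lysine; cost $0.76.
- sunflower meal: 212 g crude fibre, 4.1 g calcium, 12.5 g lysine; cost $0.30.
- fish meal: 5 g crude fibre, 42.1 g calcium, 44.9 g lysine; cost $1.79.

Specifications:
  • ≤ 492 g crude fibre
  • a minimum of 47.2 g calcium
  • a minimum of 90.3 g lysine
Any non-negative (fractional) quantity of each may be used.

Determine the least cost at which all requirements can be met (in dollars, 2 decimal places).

$2.91

Set it up as a linear program. Let x1 = kg of rice bran, x2 = kg of soybean meal, x3 = kg of sunflower meal, x4 = kg of fish meal.
Minimise 0.25x1 + 0.76x2 + 0.3x3 + 1.79x4 with:
  92x1 + 56x2 + 212x3 + 5x4 ≤ 492   (crude fibre)
  0.7x1 + 2.7x2 + 4.1x3 + 42.1x4 ≥ 47.2   (calcium)
  5.9x1 + 26.3x2 + 12.5x3 + 44.9x4 ≥ 90.3   (lysine)
  x1, x2, x3, x4 ≥ 0.
The cheapest feasible vertex uses only soybean meal, sunflower meal, fish meal; rice bran is not used. The crude fibre, calcium, lysine requirements are met with equality.
So soybean meal = 0.9995 kg, sunflower meal = 2.036 kg, fish meal = 0.8587 kg.
Cost = 0.76·0.9995 + 0.3·2.036 + 1.79·0.8587 = 2.9075.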